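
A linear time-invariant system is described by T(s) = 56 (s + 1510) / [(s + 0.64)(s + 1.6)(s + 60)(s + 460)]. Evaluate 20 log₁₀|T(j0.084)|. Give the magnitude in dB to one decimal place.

|j0.084 + 1510| = √(0.084² + 1510²) = 1510
|j0.084 + 0.64| = √(0.084² + 0.64²) = 0.6455
|j0.084 + 1.6| = √(0.084² + 1.6²) = 1.602
|j0.084 + 60| = √(0.084² + 60²) = 60
|j0.084 + 460| = √(0.084² + 460²) = 460
|T(j0.084)| = 56 × 1510 / (0.6455 × 1.602 × 60 × 460) = 2.9624
20 log₁₀(2.9624) = 9.43 dB

9.4 dB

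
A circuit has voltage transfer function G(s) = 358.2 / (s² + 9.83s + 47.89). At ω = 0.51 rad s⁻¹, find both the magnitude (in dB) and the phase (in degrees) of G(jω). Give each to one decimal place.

|G| = 17.5 dB, ∠G = -6.0°

|(j0.51)² + 9.83(j0.51) + 47.89| = |47.63 + j5.0133| = 47.89
|G(j0.51)| = 358.2 / 47.89 = 7.4792
20 log₁₀(7.4792) = 17.48 dB
∠[(j0.51)² + 9.83(j0.51) + 47.89] = ∠[47.63 + j5.0133] = 6.01°
∠G(j0.51) = −6.01° = -6.01°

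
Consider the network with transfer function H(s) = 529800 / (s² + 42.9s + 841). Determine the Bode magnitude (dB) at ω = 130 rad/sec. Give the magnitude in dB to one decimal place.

29.9 dB

|(j130)² + 42.9(j130) + 841| = |-16059 + j5577| = 1.7e+04
|H(j130)| = 529800 / 1.7e+04 = 31.165
20 log₁₀(31.165) = 29.87 dB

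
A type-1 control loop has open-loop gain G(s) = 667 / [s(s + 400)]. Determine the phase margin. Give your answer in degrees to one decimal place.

Gain crossover: |G(jω)| = 1 at ω ≈ 1.67 rad/s.
∠G(j1.67) = −90° − arctan(1.67/400) ≈ -90.24°
PM = 180° + (-90.24°) = 89.76°

89.8°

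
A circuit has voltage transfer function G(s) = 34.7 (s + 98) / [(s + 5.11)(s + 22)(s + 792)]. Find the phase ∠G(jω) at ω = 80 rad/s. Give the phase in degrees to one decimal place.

∠(j80 + 98) = arctan(80/98) = 39.23°
∠(j80 + 5.11) = arctan(80/5.11) = 86.35°
∠(j80 + 22) = arctan(80/22) = 74.62°
∠(j80 + 792) = arctan(80/792) = 5.77°
∠G(j80) = 39.23° − (86.35° + 74.62° + 5.77°) = -127.51°

-127.5°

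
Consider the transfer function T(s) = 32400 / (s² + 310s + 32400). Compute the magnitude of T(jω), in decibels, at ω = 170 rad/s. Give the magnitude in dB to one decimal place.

|(j170)² + 310(j170) + 32400| = |3500 + j52700| = 5.282e+04
|T(j170)| = 32400 / 5.282e+04 = 0.61345
20 log₁₀(0.61345) = -4.24 dB

-4.2 dB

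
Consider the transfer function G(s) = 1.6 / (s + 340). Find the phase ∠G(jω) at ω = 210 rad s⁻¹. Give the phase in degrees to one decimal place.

∠(j210 + 340) = arctan(210/340) = 31.70°
∠G(j210) = −31.70° = -31.70°

-31.7°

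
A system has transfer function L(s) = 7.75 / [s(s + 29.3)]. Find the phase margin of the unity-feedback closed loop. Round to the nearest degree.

Gain crossover: |L(jω)| = 1 at ω ≈ 0.264 rad/s.
∠L(j0.264) = −90° − arctan(0.264/29.3) ≈ -90.52°
PM = 180° + (-90.52°) = 89.48°

89°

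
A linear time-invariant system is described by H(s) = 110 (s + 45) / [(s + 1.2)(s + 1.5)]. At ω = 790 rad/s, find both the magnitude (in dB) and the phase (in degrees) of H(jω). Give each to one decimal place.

|j790 + 45| = √(790² + 45²) = 791.3
|j790 + 1.2| = √(790² + 1.2²) = 790
|j790 + 1.5| = √(790² + 1.5²) = 790
|H(j790)| = 110 × 791.3 / (790 × 790) = 0.13947
20 log₁₀(0.13947) = -17.11 dB
∠(j790 + 45) = arctan(790/45) = 86.74°
∠(j790 + 1.2) = arctan(790/1.2) = 89.91°
∠(j790 + 1.5) = arctan(790/1.5) = 89.89°
∠H(j790) = 86.74° − (89.91° + 89.89°) = -93.06°

|H| = -17.1 dB, ∠H = -93.1°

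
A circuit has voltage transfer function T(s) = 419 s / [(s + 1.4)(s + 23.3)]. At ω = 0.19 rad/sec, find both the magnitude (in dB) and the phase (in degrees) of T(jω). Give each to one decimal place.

|j0.19| = 0.19
|j0.19 + 1.4| = √(0.19² + 1.4²) = 1.413
|j0.19 + 23.3| = √(0.19² + 23.3²) = 23.3
|T(j0.19)| = 419 × 0.19 / (1.413 × 23.3) = 2.4183
20 log₁₀(2.4183) = 7.67 dB
∠(j0.19) = 90.00°
∠(j0.19 + 1.4) = arctan(0.19/1.4) = 7.73°
∠(j0.19 + 23.3) = arctan(0.19/23.3) = 0.47°
∠T(j0.19) = 90.00° − (7.73° + 0.47°) = 81.80°

|T| = 7.7 dB, ∠T = 81.8°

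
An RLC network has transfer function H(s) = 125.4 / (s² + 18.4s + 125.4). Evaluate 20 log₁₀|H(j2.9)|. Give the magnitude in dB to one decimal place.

-0.2 dB

|(j2.9)² + 18.4(j2.9) + 125.4| = |116.99 + j53.36| = 128.6
|H(j2.9)| = 125.4 / 128.6 = 0.97523
20 log₁₀(0.97523) = -0.22 dB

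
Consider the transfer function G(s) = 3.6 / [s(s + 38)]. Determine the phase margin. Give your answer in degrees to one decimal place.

Gain crossover: |G(jω)| = 1 at ω ≈ 0.0947 rad/s.
∠G(j0.0947) = −90° − arctan(0.0947/38) ≈ -90.14°
PM = 180° + (-90.14°) = 89.86°

89.9°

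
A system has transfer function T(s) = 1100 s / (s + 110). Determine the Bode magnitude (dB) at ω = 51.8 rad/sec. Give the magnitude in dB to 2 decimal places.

|j51.8| = 51.8
|j51.8 + 110| = √(51.8² + 110²) = 121.6
|T(j51.8)| = 1100 × 51.8 / 121.6 = 468.64
20 log₁₀(468.64) = 53.417 dB

53.42 dB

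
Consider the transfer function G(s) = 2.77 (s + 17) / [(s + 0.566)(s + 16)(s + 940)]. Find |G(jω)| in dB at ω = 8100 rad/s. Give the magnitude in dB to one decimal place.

|j8100 + 17| = √(8100² + 17²) = 8100
|j8100 + 0.566| = √(8100² + 0.566²) = 8100
|j8100 + 16| = √(8100² + 16²) = 8100
|j8100 + 940| = √(8100² + 940²) = 8154
|G(j8100)| = 2.77 × 8100 / (8100 × 8100 × 8154) = 4.1938e-08
20 log₁₀(4.1938e-08) = -147.55 dB

-147.5 dB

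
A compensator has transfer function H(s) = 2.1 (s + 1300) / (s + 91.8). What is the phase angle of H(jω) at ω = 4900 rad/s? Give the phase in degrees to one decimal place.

-13.8°

∠(j4900 + 1300) = arctan(4900/1300) = 75.14°
∠(j4900 + 91.8) = arctan(4900/91.8) = 88.93°
∠H(j4900) = 75.14° − 88.93° = -13.79°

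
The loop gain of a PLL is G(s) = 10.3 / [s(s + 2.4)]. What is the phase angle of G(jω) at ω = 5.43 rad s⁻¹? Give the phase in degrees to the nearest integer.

-156°

∠(j5.43 + 2.4) = arctan(5.43/2.4) = 66.16°
∠(j5.43) = 90.00°
∠G(j5.43) = − (66.16° + 90.00°) = -156.16°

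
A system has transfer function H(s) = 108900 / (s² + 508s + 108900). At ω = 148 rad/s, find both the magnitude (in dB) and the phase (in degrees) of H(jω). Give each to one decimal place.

|H| = -0.5 dB, ∠H = -40.8°

|(j148)² + 508(j148) + 108900| = |86996 + j75184| = 1.15e+05
|H(j148)| = 108900 / 1.15e+05 = 0.9471
20 log₁₀(0.9471) = -0.47 dB
∠[(j148)² + 508(j148) + 108900] = ∠[86996 + j75184] = 40.83°
∠H(j148) = −40.83° = -40.83°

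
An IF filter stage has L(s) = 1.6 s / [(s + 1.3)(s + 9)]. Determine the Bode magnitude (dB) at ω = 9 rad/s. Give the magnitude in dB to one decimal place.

|j9| = 9
|j9 + 1.3| = √(9² + 1.3²) = 9.093
|j9 + 9| = √(9² + 9²) = 12.73
|L(j9)| = 1.6 × 9 / (9.093 × 12.73) = 0.12442
20 log₁₀(0.12442) = -18.10 dB

-18.1 dB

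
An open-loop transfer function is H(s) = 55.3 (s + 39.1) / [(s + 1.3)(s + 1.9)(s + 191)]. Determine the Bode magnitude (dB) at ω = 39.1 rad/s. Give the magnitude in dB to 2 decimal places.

|j39.1 + 39.1| = √(39.1² + 39.1²) = 55.3
|j39.1 + 1.3| = √(39.1² + 1.3²) = 39.12
|j39.1 + 1.9| = √(39.1² + 1.9²) = 39.15
|j39.1 + 191| = √(39.1² + 191²) = 195
|H(j39.1)| = 55.3 × 55.3 / (39.12 × 39.15 × 195) = 0.010241
20 log₁₀(0.010241) = -39.793 dB

-39.79 dB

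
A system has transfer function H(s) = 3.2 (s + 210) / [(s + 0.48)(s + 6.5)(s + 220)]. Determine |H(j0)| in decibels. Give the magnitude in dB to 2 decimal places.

H(0) = 3.2 × 210 / (0.48 × 6.5 × 220) = 0.97902
20 log₁₀(0.97902) = -0.184 dB

-0.18 dB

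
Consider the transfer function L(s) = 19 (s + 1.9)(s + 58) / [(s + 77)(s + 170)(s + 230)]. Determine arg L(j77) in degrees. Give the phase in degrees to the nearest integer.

∠(j77 + 1.9) = arctan(77/1.9) = 88.59°
∠(j77 + 58) = arctan(77/58) = 53.01°
∠(j77 + 77) = arctan(77/77) = 45.00°
∠(j77 + 170) = arctan(77/170) = 24.37°
∠(j77 + 230) = arctan(77/230) = 18.51°
∠L(j77) = 88.59° + 53.01° − (45.00° + 24.37° + 18.51°) = 53.72°

54 deg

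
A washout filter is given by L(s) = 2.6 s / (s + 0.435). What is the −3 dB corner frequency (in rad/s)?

0.435 rad/s

For a single-pole high-pass, the −3 dB point is at the pole: ω = 0.435 rad/s.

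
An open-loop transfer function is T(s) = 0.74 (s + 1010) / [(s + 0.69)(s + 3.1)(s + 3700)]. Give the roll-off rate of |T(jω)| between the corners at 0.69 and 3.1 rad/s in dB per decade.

In this band the factors already past their corner are: pole at 0.69; net slope = -20 dB/decade.

-20 dB/decade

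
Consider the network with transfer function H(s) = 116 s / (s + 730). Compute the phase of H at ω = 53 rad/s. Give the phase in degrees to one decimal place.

85.8°

∠(j53) = 90.00°
∠(j53 + 730) = arctan(53/730) = 4.15°
∠H(j53) = 90.00° − 4.15° = 85.85°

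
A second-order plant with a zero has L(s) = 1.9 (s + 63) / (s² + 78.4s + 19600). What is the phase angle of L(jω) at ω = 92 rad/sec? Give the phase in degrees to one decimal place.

22.7 deg

∠(j92 + 63) = arctan(92/63) = 55.60°
∠[(j92)² + 78.4(j92) + 19600] = ∠[11136 + j7212.8] = 32.93°
∠L(j92) = 55.60° − 32.93° = 22.67°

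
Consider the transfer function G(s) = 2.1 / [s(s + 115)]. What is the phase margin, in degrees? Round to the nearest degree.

Gain crossover: |G(jω)| = 1 at ω ≈ 0.0183 rad/s.
∠G(j0.0183) = −90° − arctan(0.0183/115) ≈ -90.01°
PM = 180° + (-90.01°) = 89.99°

90°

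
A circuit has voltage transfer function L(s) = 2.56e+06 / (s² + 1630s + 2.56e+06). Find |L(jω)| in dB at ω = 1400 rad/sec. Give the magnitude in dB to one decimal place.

0.7 dB

|(j1400)² + 1630(j1400) + 2.56e+06| = |6e+05 + j2.282e+06| = 2.36e+06
|L(j1400)| = 2.56e+06 / 2.36e+06 = 1.0849
20 log₁₀(1.0849) = 0.71 dB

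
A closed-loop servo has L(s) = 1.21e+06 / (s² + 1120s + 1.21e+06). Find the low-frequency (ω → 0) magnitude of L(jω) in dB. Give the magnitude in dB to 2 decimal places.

0.00 dB

L(0) = 1.21e+06 / 1.21e+06 = 1
20 log₁₀(1) = 0.000 dB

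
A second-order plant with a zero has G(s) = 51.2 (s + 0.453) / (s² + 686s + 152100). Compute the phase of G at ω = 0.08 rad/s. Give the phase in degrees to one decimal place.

∠(j0.08 + 0.453) = arctan(0.08/0.453) = 10.02°
∠[(j0.08)² + 686(j0.08) + 152100] = ∠[1.521e+05 + j54.88] = 0.02°
∠G(j0.08) = 10.02° − 0.02° = 9.99°

10.0°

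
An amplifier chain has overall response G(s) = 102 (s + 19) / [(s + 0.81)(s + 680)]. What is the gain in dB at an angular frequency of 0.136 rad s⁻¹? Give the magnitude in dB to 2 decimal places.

10.81 dB

|j0.136 + 19| = √(0.136² + 19²) = 19
|j0.136 + 0.81| = √(0.136² + 0.81²) = 0.8213
|j0.136 + 680| = √(0.136² + 680²) = 680
|G(j0.136)| = 102 × 19 / (0.8213 × 680) = 3.47
20 log₁₀(3.47) = 10.807 dB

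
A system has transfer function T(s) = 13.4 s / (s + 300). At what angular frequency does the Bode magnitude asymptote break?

The single real pole at s = −300 gives a corner at ω = 300 rad/s.

300 rad/s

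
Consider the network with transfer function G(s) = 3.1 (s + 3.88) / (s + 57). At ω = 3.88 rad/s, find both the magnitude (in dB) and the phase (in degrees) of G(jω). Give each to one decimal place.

|G| = -10.5 dB, ∠G = 41.1°

|j3.88 + 3.88| = √(3.88² + 3.88²) = 5.487
|j3.88 + 57| = √(3.88² + 57²) = 57.13
|G(j3.88)| = 3.1 × 5.487 / 57.13 = 0.29773
20 log₁₀(0.29773) = -10.52 dB
∠(j3.88 + 3.88) = arctan(3.88/3.88) = 45.00°
∠(j3.88 + 57) = arctan(3.88/57) = 3.89°
∠G(j3.88) = 45.00° − 3.89° = 41.11°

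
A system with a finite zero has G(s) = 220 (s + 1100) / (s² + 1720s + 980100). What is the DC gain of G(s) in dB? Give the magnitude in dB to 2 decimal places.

-12.15 dB

G(0) = 220 × 1100 / 980100 = 0.24691
20 log₁₀(0.24691) = -12.149 dB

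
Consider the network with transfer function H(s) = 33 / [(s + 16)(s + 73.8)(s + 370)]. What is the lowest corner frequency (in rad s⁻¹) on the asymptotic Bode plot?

Break frequencies occur at each pole and zero magnitude: 16 rad s⁻¹, 73.8 rad s⁻¹, 370 rad s⁻¹.
The lowest is 16 rad s⁻¹.

16 rad s⁻¹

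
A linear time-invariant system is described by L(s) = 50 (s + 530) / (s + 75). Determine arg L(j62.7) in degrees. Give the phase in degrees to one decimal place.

∠(j62.7 + 530) = arctan(62.7/530) = 6.75°
∠(j62.7 + 75) = arctan(62.7/75) = 39.90°
∠L(j62.7) = 6.75° − 39.90° = -33.15°

-33.1 deg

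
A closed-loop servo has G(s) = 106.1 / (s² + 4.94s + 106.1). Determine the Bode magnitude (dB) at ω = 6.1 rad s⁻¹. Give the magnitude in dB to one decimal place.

|(j6.1)² + 4.94(j6.1) + 106.1| = |68.89 + j30.134| = 75.19
|G(j6.1)| = 106.1 / 75.19 = 1.411
20 log₁₀(1.411) = 2.99 dB

3.0 dB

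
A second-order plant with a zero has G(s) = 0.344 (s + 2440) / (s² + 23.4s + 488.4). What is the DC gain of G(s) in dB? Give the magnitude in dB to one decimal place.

G(0) = 0.344 × 2440 / 488.4 = 1.7186
20 log₁₀(1.7186) = 4.70 dB

4.7 dB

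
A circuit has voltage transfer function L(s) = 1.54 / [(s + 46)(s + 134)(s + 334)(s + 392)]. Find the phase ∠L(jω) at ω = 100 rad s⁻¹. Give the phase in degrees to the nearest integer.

-133°

∠(j100 + 46) = arctan(100/46) = 65.30°
∠(j100 + 134) = arctan(100/134) = 36.73°
∠(j100 + 334) = arctan(100/334) = 16.67°
∠(j100 + 392) = arctan(100/392) = 14.31°
∠L(j100) = − (65.30° + 36.73° + 16.67° + 14.31°) = -133.01°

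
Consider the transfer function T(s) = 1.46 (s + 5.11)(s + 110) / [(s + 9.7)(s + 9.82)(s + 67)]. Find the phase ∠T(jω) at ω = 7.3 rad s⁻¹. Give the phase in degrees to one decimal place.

∠(j7.3 + 5.11) = arctan(7.3/5.11) = 55.01°
∠(j7.3 + 110) = arctan(7.3/110) = 3.80°
∠(j7.3 + 9.7) = arctan(7.3/9.7) = 36.96°
∠(j7.3 + 9.82) = arctan(7.3/9.82) = 36.63°
∠(j7.3 + 67) = arctan(7.3/67) = 6.22°
∠T(j7.3) = 55.01° + 3.80° − (36.96° + 36.63° + 6.22°) = -21.00°

-21.0 deg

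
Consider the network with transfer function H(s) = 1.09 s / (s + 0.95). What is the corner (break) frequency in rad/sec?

0.95 rad/sec

The single real pole at s = −0.95 gives a corner at ω = 0.95 rad/sec.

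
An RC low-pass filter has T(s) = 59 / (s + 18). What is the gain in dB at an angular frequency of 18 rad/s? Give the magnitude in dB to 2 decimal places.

7.30 dB

|j18 + 18| = √(18² + 18²) = 25.46
|T(j18)| = 59 / 25.46 = 2.3177
20 log₁₀(2.3177) = 7.301 dB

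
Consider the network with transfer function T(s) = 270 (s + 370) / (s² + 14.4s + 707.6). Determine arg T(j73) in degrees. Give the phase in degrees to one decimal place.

∠(j73 + 370) = arctan(73/370) = 11.16°
∠[(j73)² + 14.4(j73) + 707.6] = ∠[-4621.4 + j1051.2] = 167.19°
∠T(j73) = 11.16° − 167.19° = -156.02°

-156.0°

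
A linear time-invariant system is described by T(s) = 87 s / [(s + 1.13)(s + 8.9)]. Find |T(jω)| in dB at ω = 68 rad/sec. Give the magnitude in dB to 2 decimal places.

|j68| = 68
|j68 + 1.13| = √(68² + 1.13²) = 68.01
|j68 + 8.9| = √(68² + 8.9²) = 68.58
|T(j68)| = 87 × 68 / (68.01 × 68.58) = 1.2684
20 log₁₀(1.2684) = 2.065 dB

2.07 dB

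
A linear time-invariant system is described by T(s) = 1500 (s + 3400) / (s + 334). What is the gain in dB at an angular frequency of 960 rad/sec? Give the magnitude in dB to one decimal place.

|j960 + 3400| = √(960² + 3400²) = 3533
|j960 + 334| = √(960² + 334²) = 1016
|T(j960)| = 1500 × 3533 / 1016 = 5213.7
20 log₁₀(5213.7) = 74.34 dB

74.3 dB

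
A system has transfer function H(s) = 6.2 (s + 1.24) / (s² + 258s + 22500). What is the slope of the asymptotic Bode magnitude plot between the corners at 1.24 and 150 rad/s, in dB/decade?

20 dB/decade

In this band the factors already past their corner are: zero at 1.24; net slope = 20 dB/decade.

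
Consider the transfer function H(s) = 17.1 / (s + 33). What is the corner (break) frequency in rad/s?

33 rad/s

The single real pole at s = −33 gives a corner at ω = 33 rad/s.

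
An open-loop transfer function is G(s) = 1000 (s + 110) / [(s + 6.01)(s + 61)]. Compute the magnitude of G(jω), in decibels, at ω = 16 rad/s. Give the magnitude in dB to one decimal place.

40.3 dB

|j16 + 110| = √(16² + 110²) = 111.2
|j16 + 6.01| = √(16² + 6.01²) = 17.09
|j16 + 61| = √(16² + 61²) = 63.06
|G(j16)| = 1000 × 111.2 / (17.09 × 63.06) = 103.13
20 log₁₀(103.13) = 40.27 dB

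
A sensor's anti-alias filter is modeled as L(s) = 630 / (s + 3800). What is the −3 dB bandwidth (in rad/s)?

For a single-pole low-pass, the −3 dB point is at the pole: ω = 3800 rad/s.

3800 rad/s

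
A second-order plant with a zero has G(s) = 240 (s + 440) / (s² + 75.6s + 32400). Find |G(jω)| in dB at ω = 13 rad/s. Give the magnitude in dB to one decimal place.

10.3 dB

|j13 + 440| = √(13² + 440²) = 440.2
|(j13)² + 75.6(j13) + 32400| = |32231 + j982.8| = 3.225e+04
|G(j13)| = 240 × 440.2 / 3.225e+04 = 3.2763
20 log₁₀(3.2763) = 10.31 dB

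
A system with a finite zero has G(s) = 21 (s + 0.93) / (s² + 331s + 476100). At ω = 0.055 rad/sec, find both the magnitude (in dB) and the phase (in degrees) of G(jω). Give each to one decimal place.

|G| = -87.7 dB, ∠G = 3.4°

|j0.055 + 0.93| = √(0.055² + 0.93²) = 0.9316
|(j0.055)² + 331(j0.055) + 476100| = |4.761e+05 + j18.205| = 4.761e+05
|G(j0.055)| = 21 × 0.9316 / 4.761e+05 = 4.1092e-05
20 log₁₀(4.1092e-05) = -87.72 dB
∠(j0.055 + 0.93) = arctan(0.055/0.93) = 3.38°
∠[(j0.055)² + 331(j0.055) + 476100] = ∠[4.761e+05 + j18.205] = 0.00°
∠G(j0.055) = 3.38° − 0.00° = 3.38°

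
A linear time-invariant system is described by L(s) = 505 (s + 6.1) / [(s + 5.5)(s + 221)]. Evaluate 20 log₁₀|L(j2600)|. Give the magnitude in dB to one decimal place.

|j2600 + 6.1| = √(2600² + 6.1²) = 2600
|j2600 + 5.5| = √(2600² + 5.5²) = 2600
|j2600 + 221| = √(2600² + 221²) = 2609
|L(j2600)| = 505 × 2600 / (2600 × 2609) = 0.19353
20 log₁₀(0.19353) = -14.26 dB

-14.3 dB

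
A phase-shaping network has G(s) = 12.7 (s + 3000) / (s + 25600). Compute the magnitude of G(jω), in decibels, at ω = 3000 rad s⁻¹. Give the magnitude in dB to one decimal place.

6.4 dB

|j3000 + 3000| = √(3000² + 3000²) = 4243
|j3000 + 25600| = √(3000² + 25600²) = 2.578e+04
|G(j3000)| = 12.7 × 4243 / 2.578e+04 = 2.0904
20 log₁₀(2.0904) = 6.40 dB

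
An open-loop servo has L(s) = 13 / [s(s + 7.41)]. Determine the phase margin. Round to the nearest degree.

77°

Gain crossover: |L(jω)| = 1 at ω ≈ 1.71 rad s⁻¹.
∠L(j1.71) = −90° − arctan(1.71/7.41) ≈ -102.99°
PM = 180° + (-102.99°) = 77.01°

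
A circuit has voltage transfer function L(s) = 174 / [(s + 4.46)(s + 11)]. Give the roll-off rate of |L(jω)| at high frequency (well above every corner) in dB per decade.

With 0 zeros and 2 poles, the high-frequency asymptotic slope is 20 × (0 − 2) = -40 dB/decade.

-40 dB/decade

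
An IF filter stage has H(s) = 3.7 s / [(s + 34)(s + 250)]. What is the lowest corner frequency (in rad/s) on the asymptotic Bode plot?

Break frequencies occur at each pole and zero magnitude: 34 rad/s, 250 rad/s.
The lowest is 34 rad/s.

34 rad/s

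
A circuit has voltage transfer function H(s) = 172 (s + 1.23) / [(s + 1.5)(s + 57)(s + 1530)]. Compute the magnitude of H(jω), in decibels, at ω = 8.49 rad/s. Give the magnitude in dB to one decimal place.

|j8.49 + 1.23| = √(8.49² + 1.23²) = 8.579
|j8.49 + 1.5| = √(8.49² + 1.5²) = 8.621
|j8.49 + 57| = √(8.49² + 57²) = 57.63
|j8.49 + 1530| = √(8.49² + 1530²) = 1530
|H(j8.49)| = 172 × 8.579 / (8.621 × 57.63 × 1530) = 0.001941
20 log₁₀(0.001941) = -54.24 dB

-54.2 dB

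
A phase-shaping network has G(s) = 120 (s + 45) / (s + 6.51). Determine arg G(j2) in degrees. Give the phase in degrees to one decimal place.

∠(j2 + 45) = arctan(2/45) = 2.54°
∠(j2 + 6.51) = arctan(2/6.51) = 17.08°
∠G(j2) = 2.54° − 17.08° = -14.53°

-14.5 deg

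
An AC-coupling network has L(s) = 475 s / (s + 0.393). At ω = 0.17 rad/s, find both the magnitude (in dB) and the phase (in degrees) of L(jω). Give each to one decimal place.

|L| = 45.5 dB, ∠L = 66.6°

|j0.17| = 0.17
|j0.17 + 0.393| = √(0.17² + 0.393²) = 0.4282
|L(j0.17)| = 475 × 0.17 / 0.4282 = 188.58
20 log₁₀(188.58) = 45.51 dB
∠(j0.17) = 90.00°
∠(j0.17 + 0.393) = arctan(0.17/0.393) = 23.39°
∠L(j0.17) = 90.00° − 23.39° = 66.61°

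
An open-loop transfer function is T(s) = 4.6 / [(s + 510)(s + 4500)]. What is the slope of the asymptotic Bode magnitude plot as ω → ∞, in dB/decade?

With 0 zeros and 2 poles, the high-frequency asymptotic slope is 20 × (0 − 2) = -40 dB/decade.

-40 dB/decade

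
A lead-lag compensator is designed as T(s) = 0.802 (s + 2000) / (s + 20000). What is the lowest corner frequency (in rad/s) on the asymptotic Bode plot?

2000 rad/s

Break frequencies occur at each pole and zero magnitude: 2000 rad/s, 20000 rad/s.
The lowest is 2000 rad/s.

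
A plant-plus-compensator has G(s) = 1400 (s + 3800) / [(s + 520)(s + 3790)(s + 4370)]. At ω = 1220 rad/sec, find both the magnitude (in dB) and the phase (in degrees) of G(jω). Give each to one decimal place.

|G| = -72.6 dB, ∠G = -82.6°

|j1220 + 3800| = √(1220² + 3800²) = 3991
|j1220 + 520| = √(1220² + 520²) = 1326
|j1220 + 3790| = √(1220² + 3790²) = 3982
|j1220 + 4370| = √(1220² + 4370²) = 4537
|G(j1220)| = 1400 × 3991 / (1326 × 3982 × 4537) = 0.00023323
20 log₁₀(0.00023323) = -72.64 dB
∠(j1220 + 3800) = arctan(1220/3800) = 17.80°
∠(j1220 + 520) = arctan(1220/520) = 66.91°
∠(j1220 + 3790) = arctan(1220/3790) = 17.84°
∠(j1220 + 4370) = arctan(1220/4370) = 15.60°
∠G(j1220) = 17.80° − (66.91° + 17.84° + 15.60°) = -82.56°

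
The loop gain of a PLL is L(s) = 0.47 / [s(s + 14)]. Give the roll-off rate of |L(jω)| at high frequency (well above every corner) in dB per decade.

-40 dB/decade

With 0 zeros and 2 poles, the high-frequency asymptotic slope is 20 × (0 − 2) = -40 dB/decade.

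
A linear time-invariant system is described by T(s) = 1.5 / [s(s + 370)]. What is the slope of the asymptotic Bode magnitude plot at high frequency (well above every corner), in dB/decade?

With 0 zeros and 2 poles, the high-frequency asymptotic slope is 20 × (0 − 2) = -40 dB/decade.

-40 dB/decade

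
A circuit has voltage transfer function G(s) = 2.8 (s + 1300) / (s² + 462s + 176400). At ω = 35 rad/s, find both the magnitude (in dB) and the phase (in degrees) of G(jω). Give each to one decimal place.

|j35 + 1300| = √(35² + 1300²) = 1300
|(j35)² + 462(j35) + 176400| = |1.7518e+05 + j16170| = 1.759e+05
|G(j35)| = 2.8 × 1300 / 1.759e+05 = 0.020699
20 log₁₀(0.020699) = -33.68 dB
∠(j35 + 1300) = arctan(35/1300) = 1.54°
∠[(j35)² + 462(j35) + 176400] = ∠[1.7518e+05 + j16170] = 5.27°
∠G(j35) = 1.54° − 5.27° = -3.73°

|G| = -33.7 dB, ∠G = -3.7 deg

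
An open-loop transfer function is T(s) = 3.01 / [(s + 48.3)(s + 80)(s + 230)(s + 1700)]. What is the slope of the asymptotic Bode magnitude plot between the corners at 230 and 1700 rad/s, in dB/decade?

In this band the factors already past their corner are: pole at 48.3, pole at 80, pole at 230; net slope = -60 dB/decade.

-60 dB/decade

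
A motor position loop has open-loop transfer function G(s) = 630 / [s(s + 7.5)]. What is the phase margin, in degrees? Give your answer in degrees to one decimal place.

Gain crossover: |G(jω)| = 1 at ω ≈ 24.5 rad/sec.
∠G(j24.5) = −90° − arctan(24.5/7.5) ≈ -163.01°
PM = 180° + (-163.01°) = 16.99°

17.0 deg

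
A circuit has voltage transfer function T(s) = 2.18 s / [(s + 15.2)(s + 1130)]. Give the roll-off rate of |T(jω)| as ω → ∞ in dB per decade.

With 1 zero and 2 poles, the high-frequency asymptotic slope is 20 × (1 − 2) = -20 dB/decade.

-20 dB/decade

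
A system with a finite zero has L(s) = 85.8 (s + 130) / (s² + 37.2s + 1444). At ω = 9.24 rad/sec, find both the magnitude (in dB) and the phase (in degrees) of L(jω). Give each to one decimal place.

|L| = 18.0 dB, ∠L = -10.1°

|j9.24 + 130| = √(9.24² + 130²) = 130.3
|(j9.24)² + 37.2(j9.24) + 1444| = |1358.6 + j343.73| = 1401
|L(j9.24)| = 85.8 × 130.3 / 1401 = 7.9791
20 log₁₀(7.9791) = 18.04 dB
∠(j9.24 + 130) = arctan(9.24/130) = 4.07°
∠[(j9.24)² + 37.2(j9.24) + 1444] = ∠[1358.6 + j343.73] = 14.20°
∠L(j9.24) = 4.07° − 14.20° = -10.13°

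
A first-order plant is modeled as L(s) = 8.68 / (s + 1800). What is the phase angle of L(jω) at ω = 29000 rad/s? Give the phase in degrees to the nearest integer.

∠(j29000 + 1800) = arctan(29000/1800) = 86.45°
∠L(j29000) = −86.45° = -86.45°

-86°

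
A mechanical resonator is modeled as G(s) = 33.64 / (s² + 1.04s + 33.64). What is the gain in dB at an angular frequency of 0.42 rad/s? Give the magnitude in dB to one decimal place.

0.0 dB

|(j0.42)² + 1.04(j0.42) + 33.64| = |33.464 + j0.4368| = 33.47
|G(j0.42)| = 33.64 / 33.47 = 1.0052
20 log₁₀(1.0052) = 0.04 dB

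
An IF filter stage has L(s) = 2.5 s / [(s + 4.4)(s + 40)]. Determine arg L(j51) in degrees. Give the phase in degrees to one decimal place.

∠(j51) = 90.00°
∠(j51 + 4.4) = arctan(51/4.4) = 85.07°
∠(j51 + 40) = arctan(51/40) = 51.89°
∠L(j51) = 90.00° − (85.07° + 51.89°) = -46.96°

-47.0 deg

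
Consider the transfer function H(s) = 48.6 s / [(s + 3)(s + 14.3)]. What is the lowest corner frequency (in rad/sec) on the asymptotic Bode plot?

Break frequencies occur at each pole and zero magnitude: 3 rad/sec, 14.3 rad/sec.
The lowest is 3 rad/sec.

3 rad/sec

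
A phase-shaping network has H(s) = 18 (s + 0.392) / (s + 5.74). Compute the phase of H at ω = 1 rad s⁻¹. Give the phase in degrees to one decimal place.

58.7°

∠(j1 + 0.392) = arctan(1/0.392) = 68.59°
∠(j1 + 5.74) = arctan(1/5.74) = 9.88°
∠H(j1) = 68.59° − 9.88° = 58.71°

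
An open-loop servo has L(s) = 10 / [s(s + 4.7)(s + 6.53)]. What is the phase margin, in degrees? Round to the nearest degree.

Gain crossover: |L(jω)| = 1 at ω ≈ 0.325 rad/s.
∠L(j0.325) = −90° − arctan(0.325/4.7) − arctan(0.325/6.53) ≈ -96.80°
PM = 180° + (-96.80°) = 83.20°

83°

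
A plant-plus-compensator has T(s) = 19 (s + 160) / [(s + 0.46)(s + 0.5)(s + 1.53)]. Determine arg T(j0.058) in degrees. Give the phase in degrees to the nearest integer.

∠(j0.058 + 160) = arctan(0.058/160) = 0.02°
∠(j0.058 + 0.46) = arctan(0.058/0.46) = 7.19°
∠(j0.058 + 0.5) = arctan(0.058/0.5) = 6.62°
∠(j0.058 + 1.53) = arctan(0.058/1.53) = 2.17°
∠T(j0.058) = 0.02° − (7.19° + 6.62° + 2.17°) = -15.95°

-16°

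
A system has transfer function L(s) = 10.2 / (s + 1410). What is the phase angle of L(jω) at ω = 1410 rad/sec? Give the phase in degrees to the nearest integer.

-45°

∠(j1410 + 1410) = arctan(1410/1410) = 45.00°
∠L(j1410) = −45.00° = -45.00°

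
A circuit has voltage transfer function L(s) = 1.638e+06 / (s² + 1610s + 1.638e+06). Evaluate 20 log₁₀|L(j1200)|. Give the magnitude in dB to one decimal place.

-1.5 dB

|(j1200)² + 1610(j1200) + 1.638e+06| = |1.98e+05 + j1.932e+06| = 1.942e+06
|L(j1200)| = 1.638e+06 / 1.942e+06 = 0.84341
20 log₁₀(0.84341) = -1.48 dB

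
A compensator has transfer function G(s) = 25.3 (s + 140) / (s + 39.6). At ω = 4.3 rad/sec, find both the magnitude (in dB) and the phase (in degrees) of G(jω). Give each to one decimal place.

|j4.3 + 140| = √(4.3² + 140²) = 140.1
|j4.3 + 39.6| = √(4.3² + 39.6²) = 39.83
|G(j4.3)| = 25.3 × 140.1 / 39.83 = 88.964
20 log₁₀(88.964) = 38.98 dB
∠(j4.3 + 140) = arctan(4.3/140) = 1.76°
∠(j4.3 + 39.6) = arctan(4.3/39.6) = 6.20°
∠G(j4.3) = 1.76° − 6.20° = -4.44°

|G| = 39.0 dB, ∠G = -4.4°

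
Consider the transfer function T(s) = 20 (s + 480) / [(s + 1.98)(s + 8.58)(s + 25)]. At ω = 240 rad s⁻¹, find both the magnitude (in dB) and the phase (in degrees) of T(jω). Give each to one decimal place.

|j240 + 480| = √(240² + 480²) = 536.7
|j240 + 1.98| = √(240² + 1.98²) = 240
|j240 + 8.58| = √(240² + 8.58²) = 240.2
|j240 + 25| = √(240² + 25²) = 241.3
|T(j240)| = 20 × 536.7 / (240 × 240.2 × 241.3) = 0.00077171
20 log₁₀(0.00077171) = -62.25 dB
∠(j240 + 480) = arctan(240/480) = 26.57°
∠(j240 + 1.98) = arctan(240/1.98) = 89.53°
∠(j240 + 8.58) = arctan(240/8.58) = 87.95°
∠(j240 + 25) = arctan(240/25) = 84.05°
∠T(j240) = 26.57° − (89.53° + 87.95° + 84.05°) = -234.97°

|T| = -62.3 dB, ∠T = -235.0°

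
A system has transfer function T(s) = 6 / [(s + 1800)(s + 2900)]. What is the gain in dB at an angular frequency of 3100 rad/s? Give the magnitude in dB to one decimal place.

-128.1 dB

|j3100 + 1800| = √(3100² + 1800²) = 3585
|j3100 + 2900| = √(3100² + 2900²) = 4245
|T(j3100)| = 6 / (3585 × 4245) = 3.943e-07
20 log₁₀(3.943e-07) = -128.08 dB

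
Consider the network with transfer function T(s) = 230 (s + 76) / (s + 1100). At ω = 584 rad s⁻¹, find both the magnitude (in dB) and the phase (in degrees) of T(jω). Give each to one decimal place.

|j584 + 76| = √(584² + 76²) = 588.9
|j584 + 1100| = √(584² + 1100²) = 1245
|T(j584)| = 230 × 588.9 / 1245 = 108.76
20 log₁₀(108.76) = 40.73 dB
∠(j584 + 76) = arctan(584/76) = 82.59°
∠(j584 + 1100) = arctan(584/1100) = 27.96°
∠T(j584) = 82.59° − 27.96° = 54.62°

|T| = 40.7 dB, ∠T = 54.6 deg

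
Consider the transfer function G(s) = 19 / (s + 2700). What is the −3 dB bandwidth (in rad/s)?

For a single-pole low-pass, the −3 dB point is at the pole: ω = 2700 rad/s.

2700 rad/s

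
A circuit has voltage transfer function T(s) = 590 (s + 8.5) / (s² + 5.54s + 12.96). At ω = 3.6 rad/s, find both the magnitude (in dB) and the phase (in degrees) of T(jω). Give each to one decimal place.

|T| = 48.7 dB, ∠T = -67.0°

|j3.6 + 8.5| = √(3.6² + 8.5²) = 9.231
|(j3.6)² + 5.54(j3.6) + 12.96| = |0 + j19.944| = 19.94
|T(j3.6)| = 590 × 9.231 / 19.94 = 273.08
20 log₁₀(273.08) = 48.73 dB
∠(j3.6 + 8.5) = arctan(3.6/8.5) = 22.95°
∠[(j3.6)² + 5.54(j3.6) + 12.96] = ∠[0 + j19.944] = 90.00°
∠T(j3.6) = 22.95° − 90.00° = -67.05°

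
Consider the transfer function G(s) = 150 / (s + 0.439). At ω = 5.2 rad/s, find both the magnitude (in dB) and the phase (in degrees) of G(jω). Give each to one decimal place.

|j5.2 + 0.439| = √(5.2² + 0.439²) = 5.218
|G(j5.2)| = 150 / 5.218 = 28.744
20 log₁₀(28.744) = 29.17 dB
∠(j5.2 + 0.439) = arctan(5.2/0.439) = 85.17°
∠G(j5.2) = −85.17° = -85.17°

|G| = 29.2 dB, ∠G = -85.2°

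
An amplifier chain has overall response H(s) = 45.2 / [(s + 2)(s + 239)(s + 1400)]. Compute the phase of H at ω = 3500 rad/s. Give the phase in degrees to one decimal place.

-244.3°

∠(j3500 + 2) = arctan(3500/2) = 89.97°
∠(j3500 + 239) = arctan(3500/239) = 86.09°
∠(j3500 + 1400) = arctan(3500/1400) = 68.20°
∠H(j3500) = − (89.97° + 86.09° + 68.20°) = -244.26°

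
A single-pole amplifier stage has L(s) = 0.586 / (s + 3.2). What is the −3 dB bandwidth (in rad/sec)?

3.2 rad/sec

For a single-pole low-pass, the −3 dB point is at the pole: ω = 3.2 rad/sec.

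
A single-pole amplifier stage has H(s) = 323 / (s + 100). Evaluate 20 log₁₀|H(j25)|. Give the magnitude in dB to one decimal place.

9.9 dB

|j25 + 100| = √(25² + 100²) = 103.1
|H(j25)| = 323 / 103.1 = 3.1336
20 log₁₀(3.1336) = 9.92 dB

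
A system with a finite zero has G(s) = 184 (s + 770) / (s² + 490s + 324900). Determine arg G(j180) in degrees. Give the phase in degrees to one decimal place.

-3.6 deg

∠(j180 + 770) = arctan(180/770) = 13.16°
∠[(j180)² + 490(j180) + 324900] = ∠[2.925e+05 + j88200] = 16.78°
∠G(j180) = 13.16° − 16.78° = -3.62°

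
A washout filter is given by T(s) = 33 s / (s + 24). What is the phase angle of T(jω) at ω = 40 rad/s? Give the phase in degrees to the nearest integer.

∠(j40) = 90.00°
∠(j40 + 24) = arctan(40/24) = 59.04°
∠T(j40) = 90.00° − 59.04° = 30.96°

31°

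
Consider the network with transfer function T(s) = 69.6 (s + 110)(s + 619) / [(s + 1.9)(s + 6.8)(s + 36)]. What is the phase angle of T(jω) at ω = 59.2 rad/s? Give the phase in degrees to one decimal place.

∠(j59.2 + 110) = arctan(59.2/110) = 28.29°
∠(j59.2 + 619) = arctan(59.2/619) = 5.46°
∠(j59.2 + 1.9) = arctan(59.2/1.9) = 88.16°
∠(j59.2 + 6.8) = arctan(59.2/6.8) = 83.45°
∠(j59.2 + 36) = arctan(59.2/36) = 58.70°
∠T(j59.2) = 28.29° + 5.46° − (88.16° + 83.45° + 58.70°) = -196.55°

-196.6 deg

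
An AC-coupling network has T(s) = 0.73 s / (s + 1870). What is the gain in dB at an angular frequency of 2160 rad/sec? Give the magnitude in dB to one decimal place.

|j2160| = 2160
|j2160 + 1870| = √(2160² + 1870²) = 2857
|T(j2160)| = 0.73 × 2160 / 2857 = 0.55191
20 log₁₀(0.55191) = -5.16 dB

-5.2 dB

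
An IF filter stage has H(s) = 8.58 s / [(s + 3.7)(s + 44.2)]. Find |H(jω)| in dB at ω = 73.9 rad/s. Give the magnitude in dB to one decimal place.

|j73.9| = 73.9
|j73.9 + 3.7| = √(73.9² + 3.7²) = 73.99
|j73.9 + 44.2| = √(73.9² + 44.2²) = 86.11
|H(j73.9)| = 8.58 × 73.9 / (73.99 × 86.11) = 0.099516
20 log₁₀(0.099516) = -20.04 dB

-20.0 dB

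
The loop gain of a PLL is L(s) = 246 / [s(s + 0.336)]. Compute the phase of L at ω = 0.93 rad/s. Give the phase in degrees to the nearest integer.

∠(j0.93 + 0.336) = arctan(0.93/0.336) = 70.14°
∠(j0.93) = 90.00°
∠L(j0.93) = − (70.14° + 90.00°) = -160.14°

-160°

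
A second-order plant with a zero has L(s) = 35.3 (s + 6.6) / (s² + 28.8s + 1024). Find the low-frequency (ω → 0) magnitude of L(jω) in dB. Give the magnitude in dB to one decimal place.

-12.9 dB

L(0) = 35.3 × 6.6 / 1024 = 0.22752
20 log₁₀(0.22752) = -12.86 dB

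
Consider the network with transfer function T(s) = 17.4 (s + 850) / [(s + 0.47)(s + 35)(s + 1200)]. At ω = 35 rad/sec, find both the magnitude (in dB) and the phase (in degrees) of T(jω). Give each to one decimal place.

|T| = -43.0 dB, ∠T = -133.5°

|j35 + 850| = √(35² + 850²) = 850.7
|j35 + 0.47| = √(35² + 0.47²) = 35
|j35 + 35| = √(35² + 35²) = 49.5
|j35 + 1200| = √(35² + 1200²) = 1201
|T(j35)| = 17.4 × 850.7 / (35 × 49.5 × 1201) = 0.0071167
20 log₁₀(0.0071167) = -42.95 dB
∠(j35 + 850) = arctan(35/850) = 2.36°
∠(j35 + 0.47) = arctan(35/0.47) = 89.23°
∠(j35 + 35) = arctan(35/35) = 45.00°
∠(j35 + 1200) = arctan(35/1200) = 1.67°
∠T(j35) = 2.36° − (89.23° + 45.00° + 1.67°) = -133.54°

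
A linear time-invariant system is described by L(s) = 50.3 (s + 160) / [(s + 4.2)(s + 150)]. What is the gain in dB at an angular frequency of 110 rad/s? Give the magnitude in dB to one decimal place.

-6.4 dB

|j110 + 160| = √(110² + 160²) = 194.2
|j110 + 4.2| = √(110² + 4.2²) = 110.1
|j110 + 150| = √(110² + 150²) = 186
|L(j110)| = 50.3 × 194.2 / (110.1 × 186) = 0.47697
20 log₁₀(0.47697) = -6.43 dB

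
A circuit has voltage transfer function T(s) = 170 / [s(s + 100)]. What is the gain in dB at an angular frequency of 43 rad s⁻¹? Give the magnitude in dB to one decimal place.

|j43 + 100| = √(43² + 100²) = 108.9
|j43| = 43
|T(j43)| = 170 / (108.9 × 43) = 0.036319
20 log₁₀(0.036319) = -28.80 dB

-28.8 dB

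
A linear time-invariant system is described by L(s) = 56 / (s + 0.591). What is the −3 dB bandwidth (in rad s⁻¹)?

For a single-pole low-pass, the −3 dB point is at the pole: ω = 0.591 rad s⁻¹.

0.591 rad s⁻¹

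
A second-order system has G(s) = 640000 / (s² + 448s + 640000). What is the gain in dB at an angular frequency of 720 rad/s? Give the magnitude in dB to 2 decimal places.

5.37 dB

|(j720)² + 448(j720) + 640000| = |1.216e+05 + j3.2256e+05| = 3.447e+05
|G(j720)| = 640000 / 3.447e+05 = 1.8566
20 log₁₀(1.8566) = 5.374 dB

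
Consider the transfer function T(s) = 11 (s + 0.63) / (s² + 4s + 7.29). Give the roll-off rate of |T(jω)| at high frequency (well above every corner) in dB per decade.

-20 dB/decade

With 1 zero and 2 poles, the high-frequency asymptotic slope is 20 × (1 − 2) = -20 dB/decade.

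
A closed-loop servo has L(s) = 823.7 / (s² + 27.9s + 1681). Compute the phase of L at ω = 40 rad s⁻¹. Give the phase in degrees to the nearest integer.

-86 deg

∠[(j40)² + 27.9(j40) + 1681] = ∠[81 + j1116] = 85.85°
∠L(j40) = −85.85° = -85.85°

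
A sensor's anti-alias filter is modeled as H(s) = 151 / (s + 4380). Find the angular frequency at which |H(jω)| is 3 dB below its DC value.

For a single-pole low-pass, the −3 dB point is at the pole: ω = 4380 rad s⁻¹.

4380 rad s⁻¹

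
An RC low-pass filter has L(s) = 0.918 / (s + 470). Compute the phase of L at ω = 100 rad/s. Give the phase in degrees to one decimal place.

∠(j100 + 470) = arctan(100/470) = 12.01°
∠L(j100) = −12.01° = -12.01°

-12.0 deg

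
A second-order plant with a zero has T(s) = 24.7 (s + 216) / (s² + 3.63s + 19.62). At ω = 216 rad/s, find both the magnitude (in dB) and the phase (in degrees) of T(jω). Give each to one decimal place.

|T| = -15.8 dB, ∠T = -134.0°

|j216 + 216| = √(216² + 216²) = 305.5
|(j216)² + 3.63(j216) + 19.62| = |-46636 + j784.08| = 4.664e+04
|T(j216)| = 24.7 × 305.5 / 4.664e+04 = 0.16176
20 log₁₀(0.16176) = -15.82 dB
∠(j216 + 216) = arctan(216/216) = 45.00°
∠[(j216)² + 3.63(j216) + 19.62] = ∠[-46636 + j784.08] = 179.04°
∠T(j216) = 45.00° − 179.04° = -134.04°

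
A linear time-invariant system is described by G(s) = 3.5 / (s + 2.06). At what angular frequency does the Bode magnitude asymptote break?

The single real pole at s = −2.06 gives a corner at ω = 2.06 rad/s.

2.06 rad/s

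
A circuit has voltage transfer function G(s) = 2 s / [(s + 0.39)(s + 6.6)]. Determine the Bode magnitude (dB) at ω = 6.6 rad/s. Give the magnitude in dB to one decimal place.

-13.4 dB

|j6.6| = 6.6
|j6.6 + 0.39| = √(6.6² + 0.39²) = 6.612
|j6.6 + 6.6| = √(6.6² + 6.6²) = 9.334
|G(j6.6)| = 2 × 6.6 / (6.612 × 9.334) = 0.2139
20 log₁₀(0.2139) = -13.40 dB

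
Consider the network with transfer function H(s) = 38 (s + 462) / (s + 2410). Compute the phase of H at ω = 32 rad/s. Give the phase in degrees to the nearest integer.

∠(j32 + 462) = arctan(32/462) = 3.96°
∠(j32 + 2410) = arctan(32/2410) = 0.76°
∠H(j32) = 3.96° − 0.76° = 3.20°

3°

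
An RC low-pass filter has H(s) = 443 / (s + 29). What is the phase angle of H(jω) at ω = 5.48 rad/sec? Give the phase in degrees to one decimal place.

∠(j5.48 + 29) = arctan(5.48/29) = 10.70°
∠H(j5.48) = −10.70° = -10.70°

-10.7 deg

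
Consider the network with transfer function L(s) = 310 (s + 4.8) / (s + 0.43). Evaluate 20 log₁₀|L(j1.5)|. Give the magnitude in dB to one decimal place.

60.0 dB

|j1.5 + 4.8| = √(1.5² + 4.8²) = 5.029
|j1.5 + 0.43| = √(1.5² + 0.43²) = 1.56
|L(j1.5)| = 310 × 5.029 / 1.56 = 999.07
20 log₁₀(999.07) = 59.99 dB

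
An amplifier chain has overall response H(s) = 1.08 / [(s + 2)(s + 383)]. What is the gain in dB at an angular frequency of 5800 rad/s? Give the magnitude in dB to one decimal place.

|j5800 + 2| = √(5800² + 2²) = 5800
|j5800 + 383| = √(5800² + 383²) = 5813
|H(j5800)| = 1.08 / (5800 × 5813) = 3.2035e-08
20 log₁₀(3.2035e-08) = -149.89 dB

-149.9 dB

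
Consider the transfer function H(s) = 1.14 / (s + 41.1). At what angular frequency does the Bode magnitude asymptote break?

The single real pole at s = −41.1 gives a corner at ω = 41.1 rad s⁻¹.

41.1 rad s⁻¹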